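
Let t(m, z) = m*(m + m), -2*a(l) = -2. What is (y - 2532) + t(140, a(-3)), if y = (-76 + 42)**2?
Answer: 37824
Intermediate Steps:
a(l) = 1 (a(l) = -1/2*(-2) = 1)
t(m, z) = 2*m**2 (t(m, z) = m*(2*m) = 2*m**2)
y = 1156 (y = (-34)**2 = 1156)
(y - 2532) + t(140, a(-3)) = (1156 - 2532) + 2*140**2 = -1376 + 2*19600 = -1376 + 39200 = 37824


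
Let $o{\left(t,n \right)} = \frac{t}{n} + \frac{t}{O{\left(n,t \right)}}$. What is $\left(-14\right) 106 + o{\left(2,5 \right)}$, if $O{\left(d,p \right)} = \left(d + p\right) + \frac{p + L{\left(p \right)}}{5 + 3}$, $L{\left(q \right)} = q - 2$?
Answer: $- \frac{215082}{145} \approx -1483.3$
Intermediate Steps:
$L{\left(q \right)} = -2 + q$
$O{\left(d,p \right)} = - \frac{1}{4} + d + \frac{5 p}{4}$ ($O{\left(d,p \right)} = \left(d + p\right) + \frac{p + \left(-2 + p\right)}{5 + 3} = \left(d + p\right) + \frac{-2 + 2 p}{8} = \left(d + p\right) + \left(-2 + 2 p\right) \frac{1}{8} = \left(d + p\right) + \left(- \frac{1}{4} + \frac{p}{4}\right) = - \frac{1}{4} + d + \frac{5 p}{4}$)
$o{\left(t,n \right)} = \frac{t}{n} + \frac{t}{- \frac{1}{4} + n + \frac{5 t}{4}}$
$\left(-14\right) 106 + o{\left(2,5 \right)} = \left(-14\right) 106 + \frac{2 \left(-1 + 5 \cdot 2 + 8 \cdot 5\right)}{5 \left(-1 + 4 \cdot 5 + 5 \cdot 2\right)} = -1484 + 2 \cdot \frac{1}{5} \frac{1}{-1 + 20 + 10} \left(-1 + 10 + 40\right) = -1484 + 2 \cdot \frac{1}{5} \cdot \frac{1}{29} \cdot 49 = -1484 + \frac{98}{145} = - \frac{215082}{145}$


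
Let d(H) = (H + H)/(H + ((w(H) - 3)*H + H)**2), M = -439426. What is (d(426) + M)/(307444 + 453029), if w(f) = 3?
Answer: -187634900/324721971 ≈ -0.57783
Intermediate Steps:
d(H) = 2*H/(H + H**2) (d(H) = (H + H)/(H + ((3 - 3)*H + H)**2) = (2*H)/(H + (0*H + H)**2) = (2*H)/(H + (0 + H)**2) = (2*H)/(H + H**2) = 2*H/(H + H**2))
(d(426) + M)/(307444 + 453029) = (2/(1 + 426) - 439426)/(307444 + 453029) = (2/427 - 439426)/760473 = (2*(1/427) - 439426)*(1/760473) = (2/427 - 439426)*(1/760473) = -187634900/427*1/760473 = -187634900/324721971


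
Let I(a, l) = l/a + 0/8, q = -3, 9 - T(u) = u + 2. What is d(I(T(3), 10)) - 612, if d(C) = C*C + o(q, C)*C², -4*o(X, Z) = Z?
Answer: -19509/32 ≈ -609.66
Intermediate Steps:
T(u) = 7 - u (T(u) = 9 - (u + 2) = 9 - (2 + u) = 9 + (-2 - u) = 7 - u)
o(X, Z) = -Z/4
I(a, l) = l/a (I(a, l) = l/a + 0*(⅛) = l/a + 0 = l/a)
d(C) = C² - C³/4 (d(C) = C*C + (-C/4)*C² = C² - C³/4)
d(I(T(3), 10)) - 612 = (10/(7 - 1*3))²*(4 - 10/(7 - 1*3))/4 - 612 = (10/(7 - 3))²*(4 - 10/(7 - 3))/4 - 612 = (10/4)²*(4 - 10/4)/4 - 612 = (10*(¼))²*(4 - 10/4)/4 - 612 = (5/2)²*(4 - 1*5/2)/4 - 612 = (¼)*(25/4)*(4 - 5/2) - 612 = (¼)*(25/4)*(3/2) - 612 = 75/32 - 612 = -19509/32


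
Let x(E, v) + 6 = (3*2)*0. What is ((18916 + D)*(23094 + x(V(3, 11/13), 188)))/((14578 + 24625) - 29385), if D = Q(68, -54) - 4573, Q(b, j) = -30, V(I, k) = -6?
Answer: 165229272/4909 ≈ 33658.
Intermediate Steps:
D = -4603 (D = -30 - 4573 = -4603)
x(E, v) = -6 (x(E, v) = -6 + (3*2)*0 = -6 + 6*0 = -6 + 0 = -6)
((18916 + D)*(23094 + x(V(3, 11/13), 188)))/((14578 + 24625) - 29385) = ((18916 - 4603)*(23094 - 6))/((14578 + 24625) - 29385) = (14313*23088)/(39203 - 29385) = 330458544/9818 = 330458544*(1/9818) = 165229272/4909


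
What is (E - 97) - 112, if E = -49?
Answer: -258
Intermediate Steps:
(E - 97) - 112 = (-49 - 97) - 112 = -146 - 112 = -258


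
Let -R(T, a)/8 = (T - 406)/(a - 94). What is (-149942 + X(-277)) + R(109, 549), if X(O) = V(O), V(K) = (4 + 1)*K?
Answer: -68851409/455 ≈ -1.5132e+5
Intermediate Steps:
V(K) = 5*K
X(O) = 5*O
R(T, a) = -8*(-406 + T)/(-94 + a) (R(T, a) = -8*(T - 406)/(a - 94) = -8*(-406 + T)/(-94 + a))
(-149942 + X(-277)) + R(109, 549) = (-149942 + 5*(-277)) + 8*(406 - 1*109)/(-94 + 549) = (-149942 - 1385) + 8*(406 - 109)/455 = -151327 + 8*(1/455)*297 = -151327 + 2376/455 = -68851409/455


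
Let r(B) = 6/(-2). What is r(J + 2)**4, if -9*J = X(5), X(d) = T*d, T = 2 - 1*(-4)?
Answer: 81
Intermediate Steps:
T = 6 (T = 2 + 4 = 6)
X(d) = 6*d
J = -10/3 (J = -2*5/3 = -1/9*30 = -10/3 ≈ -3.3333)
r(B) = -3 (r(B) = 6*(-1/2) = -3)
r(J + 2)**4 = (-3)**4 = 81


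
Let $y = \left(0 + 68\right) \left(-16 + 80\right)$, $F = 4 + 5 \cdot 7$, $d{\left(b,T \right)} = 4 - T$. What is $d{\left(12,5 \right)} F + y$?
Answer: $4313$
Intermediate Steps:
$F = 39$ ($F = 4 + 35 = 39$)
$y = 4352$ ($y = 68 \cdot 64 = 4352$)
$d{\left(12,5 \right)} F + y = \left(4 - 5\right) 39 + 4352 = \left(-1\right) 39 + 4352 = -39 + 4352 = 4313$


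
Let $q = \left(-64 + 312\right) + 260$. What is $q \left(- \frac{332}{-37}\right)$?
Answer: $\frac{168656}{37} \approx 4558.3$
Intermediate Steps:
$q = 508$ ($q = 248 + 260 = 508$)
$q \left(- \frac{332}{-37}\right) = 508 \left(- \frac{332}{-37}\right) = 508 \left(\left(-332\right) \left(- \frac{1}{37}\right)\right) = 508 \cdot \frac{332}{37} = \frac{168656}{37}$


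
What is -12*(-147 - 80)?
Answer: 2724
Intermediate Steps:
-12*(-147 - 80) = -12*(-227) = 2724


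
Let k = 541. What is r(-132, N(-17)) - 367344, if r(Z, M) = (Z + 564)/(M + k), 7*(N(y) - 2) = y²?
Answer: -751216968/2045 ≈ -3.6734e+5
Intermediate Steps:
N(y) = 2 + y²/7
r(Z, M) = (564 + Z)/(541 + M) (r(Z, M) = (Z + 564)/(M + 541) = (564 + Z)/(541 + M))
r(-132, N(-17)) - 367344 = (564 - 132)/(541 + (2 + (⅐)*(-17)²)) - 367344 = 432/(541 + (2 + (⅐)*289)) - 367344 = 432/(541 + (2 + 289/7)) - 367344 = 432/(541 + 303/7) - 367344 = 432/(4090/7) - 367344 = (7/4090)*432 - 367344 = 1512/2045 - 367344 = -751216968/2045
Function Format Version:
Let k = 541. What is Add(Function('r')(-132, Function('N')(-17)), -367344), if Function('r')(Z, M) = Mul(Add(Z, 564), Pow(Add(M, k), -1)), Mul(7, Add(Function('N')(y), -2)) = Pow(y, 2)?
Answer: Rational(-751216968, 2045) ≈ -3.6734e+5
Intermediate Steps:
Function('N')(y) = Add(2, Mul(Rational(1, 7), Pow(y, 2)))
Function('r')(Z, M) = Mul(Pow(Add(541, M), -1), Add(564, Z)) (Function('r')(Z, M) = Mul(Add(Z, 564), Pow(Add(M, 541), -1)) = Mul(Add(564, Z), Pow(Add(541, M), -1)) = Mul(Pow(Add(541, M), -1), Add(564, Z)))
Add(Function('r')(-132, Function('N')(-17)), -367344) = Add(Mul(Pow(Add(541, Add(2, Mul(Rational(1, 7), Pow(-17, 2)))), -1), Add(564, -132)), -367344) = Add(Mul(Pow(Add(541, Add(2, Mul(Rational(1, 7), 289))), -1), 432), -367344) = Add(Mul(Pow(Add(541, Add(2, Rational(289, 7))), -1), 432), -367344) = Add(Mul(Pow(Add(541, Rational(303, 7)), -1), 432), -367344) = Add(Mul(Pow(Rational(4090, 7), -1), 432), -367344) = Add(Mul(Rational(7, 4090), 432), -367344) = Add(Rational(1512, 2045), -367344) = Rational(-751216968, 2045)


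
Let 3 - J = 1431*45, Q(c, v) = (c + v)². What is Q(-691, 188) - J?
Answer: 317401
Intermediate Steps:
J = -64392 (J = 3 - 1431*45 = 3 - 1*64395 = 3 - 64395 = -64392)
Q(-691, 188) - J = (-691 + 188)² - 1*(-64392) = (-503)² + 64392 = 253009 + 64392 = 317401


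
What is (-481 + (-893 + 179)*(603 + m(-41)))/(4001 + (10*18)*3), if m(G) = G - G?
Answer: -431023/4541 ≈ -94.918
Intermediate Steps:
m(G) = 0
(-481 + (-893 + 179)*(603 + m(-41)))/(4001 + (10*18)*3) = (-481 + (-893 + 179)*(603 + 0))/(4001 + (10*18)*3) = (-481 - 714*603)/(4001 + 180*3) = (-481 - 430542)/(4001 + 540) = -431023/4541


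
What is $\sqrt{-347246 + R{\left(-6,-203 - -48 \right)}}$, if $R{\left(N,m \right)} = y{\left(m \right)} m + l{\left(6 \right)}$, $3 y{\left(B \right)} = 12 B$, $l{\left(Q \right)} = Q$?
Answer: $2 i \sqrt{62785} \approx 501.14 i$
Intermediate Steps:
$y{\left(B \right)} = 4 B$ ($y{\left(B \right)} = \frac{12 B}{3} = 4 B$)
$R{\left(N,m \right)} = 6 + 4 m^{2}$ ($R{\left(N,m \right)} = 4 m m + 6 = 4 m^{2} + 6 = 6 + 4 m^{2}$)
$\sqrt{-347246 + R{\left(-6,-203 - -48 \right)}} = \sqrt{-347246 + \left(6 + 4 \left(-203 - -48\right)^{2}\right)} = \sqrt{-347246 + \left(6 + 4 \left(-203 + 48\right)^{2}\right)} = \sqrt{-347246 + \left(6 + 4 \left(-155\right)^{2}\right)} = \sqrt{-347246 + \left(6 + 4 \cdot 24025\right)} = \sqrt{-347246 + \left(6 + 96100\right)} = \sqrt{-347246 + 96106} = \sqrt{-251140} = 2 i \sqrt{62785}$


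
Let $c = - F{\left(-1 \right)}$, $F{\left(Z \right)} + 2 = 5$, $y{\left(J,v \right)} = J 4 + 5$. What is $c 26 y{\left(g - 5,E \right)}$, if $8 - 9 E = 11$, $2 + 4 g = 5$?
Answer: $936$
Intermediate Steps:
$g = \frac{3}{4}$ ($g = - \frac{1}{2} + \frac{1}{4} \cdot 5 = - \frac{1}{2} + \frac{5}{4} = \frac{3}{4} \approx 0.75$)
$E = - \frac{1}{3}$ ($E = \frac{8}{9} - \frac{11}{9} = - \frac{1}{3} \approx -0.33333$)
$y{\left(J,v \right)} = 5 + 4 J$ ($y{\left(J,v \right)} = 4 J + 5 = 5 + 4 J$)
$F{\left(Z \right)} = 3$ ($F{\left(Z \right)} = -2 + 5 = 3$)
$c = -3$ ($c = \left(-1\right) 3 = -3$)
$c 26 y{\left(g - 5,E \right)} = \left(-3\right) 26 \left(5 + 4 \left(\frac{3}{4} - 5\right)\right) = - 78 \left(5 + 4 \left(\frac{3}{4} - 5\right)\right) = - 78 \left(5 + 4 \left(- \frac{17}{4}\right)\right) = - 78 \left(5 - 17\right) = \left(-78\right) \left(-12\right) = 936$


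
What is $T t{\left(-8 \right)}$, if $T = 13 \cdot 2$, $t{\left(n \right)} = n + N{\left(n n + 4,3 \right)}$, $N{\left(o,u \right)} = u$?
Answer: $-130$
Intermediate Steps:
$t{\left(n \right)} = 3 + n$ ($t{\left(n \right)} = n + 3 = 3 + n$)
$T = 26$
$T t{\left(-8 \right)} = 26 \left(3 - 8\right) = 26 \left(-5\right) = -130$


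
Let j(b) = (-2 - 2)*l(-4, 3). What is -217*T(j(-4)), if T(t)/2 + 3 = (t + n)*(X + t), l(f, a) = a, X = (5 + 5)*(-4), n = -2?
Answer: -314650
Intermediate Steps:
X = -40 (X = 10*(-4) = -40)
j(b) = -12 (j(b) = (-2 - 2)*3 = -4*3 = -12)
T(t) = -6 + 2*(-40 + t)*(-2 + t) (T(t) = -6 + 2*((t - 2)*(-40 + t)) = -6 + 2*((-2 + t)*(-40 + t)) = -6 + 2*((-40 + t)*(-2 + t)) = -6 + 2*(-40 + t)*(-2 + t))
-217*T(j(-4)) = -217*(154 - 84*(-12) + 2*(-12)²) = -217*(154 + 1008 + 2*144) = -217*(154 + 1008 + 288) = -217*1450 = -314650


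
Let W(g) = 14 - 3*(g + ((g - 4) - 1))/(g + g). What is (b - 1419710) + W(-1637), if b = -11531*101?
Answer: -8461096435/3274 ≈ -2.5843e+6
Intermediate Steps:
b = -1164631
W(g) = 14 - 3*(-5 + 2*g)/(2*g) (W(g) = 14 - 3*(g + ((-4 + g) - 1))/(2*g) = 14 - 3*(g + (-5 + g))*1/(2*g) = 14 - 3*(-5 + 2*g)*1/(2*g) = 14 - 3*(-5 + 2*g)/(2*g))
(b - 1419710) + W(-1637) = (-1164631 - 1419710) + (11 + (15/2)/(-1637)) = -2584341 + (11 + (15/2)*(-1/1637)) = -2584341 + (11 - 15/3274) = -2584341 + 35999/3274 = -8461096435/3274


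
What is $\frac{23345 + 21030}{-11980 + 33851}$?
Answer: $\frac{44375}{21871} \approx 2.0289$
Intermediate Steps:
$\frac{23345 + 21030}{-11980 + 33851} = \frac{44375}{21871}$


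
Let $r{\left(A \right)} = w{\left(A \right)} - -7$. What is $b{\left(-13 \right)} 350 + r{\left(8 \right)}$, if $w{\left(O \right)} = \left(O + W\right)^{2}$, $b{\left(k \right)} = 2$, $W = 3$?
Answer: $828$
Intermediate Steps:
$w{\left(O \right)} = \left(3 + O\right)^{2}$ ($w{\left(O \right)} = \left(O + 3\right)^{2} = \left(3 + O\right)^{2}$)
$r{\left(A \right)} = 7 + \left(3 + A\right)^{2}$ ($r{\left(A \right)} = \left(3 + A\right)^{2} - -7 = \left(3 + A\right)^{2} + 7 = 7 + \left(3 + A\right)^{2}$)
$b{\left(-13 \right)} 350 + r{\left(8 \right)} = 2 \cdot 350 + \left(7 + \left(3 + 8\right)^{2}\right) = 700 + \left(7 + 11^{2}\right) = 700 + \left(7 + 121\right) = 700 + 128 = 828$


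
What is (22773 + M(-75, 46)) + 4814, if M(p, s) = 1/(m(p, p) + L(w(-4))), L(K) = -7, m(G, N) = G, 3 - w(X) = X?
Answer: 2262133/82 ≈ 27587.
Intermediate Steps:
w(X) = 3 - X
M(p, s) = 1/(-7 + p) (M(p, s) = 1/(p - 7) = 1/(-7 + p))
(22773 + M(-75, 46)) + 4814 = (22773 + 1/(-7 - 75)) + 4814 = (22773 + 1/(-82)) + 4814 = (22773 - 1/82) + 4814 = 1867385/82 + 4814 = 2262133/82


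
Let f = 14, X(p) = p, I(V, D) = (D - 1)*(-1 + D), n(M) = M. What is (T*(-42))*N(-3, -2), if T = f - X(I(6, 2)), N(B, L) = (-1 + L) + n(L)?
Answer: 2730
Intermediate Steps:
I(V, D) = (-1 + D)² (I(V, D) = (-1 + D)*(-1 + D) = (-1 + D)²)
N(B, L) = -1 + 2*L (N(B, L) = (-1 + L) + L = -1 + 2*L)
T = 13 (T = 14 - (-1 + 2)² = 14 - 1*1² = 14 - 1*1 = 14 - 1 = 13)
(T*(-42))*N(-3, -2) = (13*(-42))*(-1 + 2*(-2)) = -546*(-1 - 4) = -546*(-5) = 2730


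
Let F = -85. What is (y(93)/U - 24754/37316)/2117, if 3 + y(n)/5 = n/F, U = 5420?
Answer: -286727441/909859142510 ≈ -0.00031513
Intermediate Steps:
y(n) = -15 - n/17 (y(n) = -15 + 5*(n/(-85)) = -15 + 5*(n*(-1/85)) = -15 + 5*(-n/85) = -15 - n/17)
(y(93)/U - 24754/37316)/2117 = ((-15 - 1/17*93)/5420 - 24754/37316)/2117 = ((-15 - 93/17)*(1/5420) - 24754*1/37316)*(1/2117) = (-348/17*1/5420 - 12377/18658)*(1/2117) = (-87/23035 - 12377/18658)*(1/2117) = -286727441/429787030*1/2117 = -286727441/909859142510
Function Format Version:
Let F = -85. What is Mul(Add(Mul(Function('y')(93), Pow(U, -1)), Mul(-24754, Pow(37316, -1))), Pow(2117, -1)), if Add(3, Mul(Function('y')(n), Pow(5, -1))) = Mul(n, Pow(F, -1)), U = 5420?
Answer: Rational(-286727441, 909859142510) ≈ -0.00031513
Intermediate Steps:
Function('y')(n) = Add(-15, Mul(Rational(-1, 17), n)) (Function('y')(n) = Add(-15, Mul(5, Mul(n, Pow(-85, -1)))) = Add(-15, Mul(5, Mul(n, Rational(-1, 85)))) = Add(-15, Mul(5, Mul(Rational(-1, 85), n))) = Add(-15, Mul(Rational(-1, 17), n)))
Mul(Add(Mul(Function('y')(93), Pow(U, -1)), Mul(-24754, Pow(37316, -1))), Pow(2117, -1)) = Mul(Add(Mul(Add(-15, Mul(Rational(-1, 17), 93)), Pow(5420, -1)), Mul(-24754, Pow(37316, -1))), Pow(2117, -1)) = Mul(Add(Mul(Add(-15, Rational(-93, 17)), Rational(1, 5420)), Mul(-24754, Rational(1, 37316))), Rational(1, 2117)) = Mul(Add(Mul(Rational(-348, 17), Rational(1, 5420)), Rational(-12377, 18658)), Rational(1, 2117)) = Mul(Add(Rational(-87, 23035), Rational(-12377, 18658)), Rational(1, 2117)) = Mul(Rational(-286727441, 429787030), Rational(1, 2117)) = Rational(-286727441, 909859142510)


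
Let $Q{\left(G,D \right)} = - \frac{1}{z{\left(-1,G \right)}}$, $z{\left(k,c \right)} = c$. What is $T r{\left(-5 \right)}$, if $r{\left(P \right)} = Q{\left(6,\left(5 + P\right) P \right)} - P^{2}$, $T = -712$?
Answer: $\frac{53756}{3} \approx 17919.0$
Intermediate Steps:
$Q{\left(G,D \right)} = - \frac{1}{G}$
$r{\left(P \right)} = - \frac{1}{6} - P^{2}$
$T r{\left(-5 \right)} = - 712 \left(- \frac{1}{6} - \left(-5\right)^{2}\right) = - 712 \left(- \frac{1}{6} - 25\right) = \left(-712\right) \left(- \frac{151}{6}\right) = \frac{53756}{3}$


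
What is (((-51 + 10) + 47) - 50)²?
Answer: 1936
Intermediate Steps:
(((-51 + 10) + 47) - 50)² = ((-41 + 47) - 50)² = (6 - 50)² = (-44)² = 1936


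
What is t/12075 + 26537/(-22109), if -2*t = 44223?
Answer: -539531619/177977450 ≈ -3.0315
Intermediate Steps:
t = -44223/2 (t = -½*44223 = -44223/2 ≈ -22112.)
t/12075 + 26537/(-22109) = -44223/2/12075 + 26537/(-22109) = -44223/2*1/12075 + 26537*(-1/22109) = -14741/8050 - 26537/22109 = -539531619/177977450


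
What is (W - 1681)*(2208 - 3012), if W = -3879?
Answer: 4470240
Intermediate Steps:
(W - 1681)*(2208 - 3012) = (-3879 - 1681)*(2208 - 3012) = -5560*(-804) = 4470240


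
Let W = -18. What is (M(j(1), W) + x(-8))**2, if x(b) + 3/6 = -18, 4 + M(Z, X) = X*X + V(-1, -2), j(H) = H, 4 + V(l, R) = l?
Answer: 351649/4 ≈ 87912.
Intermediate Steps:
V(l, R) = -4 + l
M(Z, X) = -9 + X**2 (M(Z, X) = -4 + (X*X + (-4 - 1)) = -4 + (X**2 - 5) = -4 + (-5 + X**2) = -9 + X**2)
x(b) = -37/2 (x(b) = -1/2 - 18 = -37/2)
(M(j(1), W) + x(-8))**2 = ((-9 + (-18)**2) - 37/2)**2 = ((-9 + 324) - 37/2)**2 = (315 - 37/2)**2 = (593/2)**2 = 351649/4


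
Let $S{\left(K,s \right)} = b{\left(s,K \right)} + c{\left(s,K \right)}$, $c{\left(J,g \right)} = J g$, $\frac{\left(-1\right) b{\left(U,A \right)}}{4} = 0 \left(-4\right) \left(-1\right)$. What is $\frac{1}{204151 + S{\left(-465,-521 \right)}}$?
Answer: $\frac{1}{446416} \approx 2.2401 \cdot 10^{-6}$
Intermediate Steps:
$b{\left(U,A \right)} = 0$ ($b{\left(U,A \right)} = - 4 \cdot 0 \left(-4\right) \left(-1\right) = - 4 \cdot 0 \left(-1\right) = \left(-4\right) 0 = 0$)
$S{\left(K,s \right)} = K s$ ($S{\left(K,s \right)} = 0 + s K = 0 + K s = K s$)
$\frac{1}{204151 + S{\left(-465,-521 \right)}} = \frac{1}{204151 - -242265} = \frac{1}{204151 + 242265} = \frac{1}{446416}$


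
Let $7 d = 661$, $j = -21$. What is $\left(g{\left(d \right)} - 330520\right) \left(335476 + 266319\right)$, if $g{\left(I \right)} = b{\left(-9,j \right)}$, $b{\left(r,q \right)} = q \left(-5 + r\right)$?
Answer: $-198728355670$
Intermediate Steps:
$d = \frac{661}{7}$ ($d = \frac{1}{7} \cdot 661 = \frac{661}{7} \approx 94.429$)
$g{\left(I \right)} = 294$ ($g{\left(I \right)} = - 21 \left(-5 - 9\right) = \left(-21\right) \left(-14\right) = 294$)
$\left(g{\left(d \right)} - 330520\right) \left(335476 + 266319\right) = \left(294 - 330520\right) \left(335476 + 266319\right) = \left(-330226\right) 601795 = -198728355670$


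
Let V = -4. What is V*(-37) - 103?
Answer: 45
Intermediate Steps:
V*(-37) - 103 = -4*(-37) - 103 = 148 - 103 = 45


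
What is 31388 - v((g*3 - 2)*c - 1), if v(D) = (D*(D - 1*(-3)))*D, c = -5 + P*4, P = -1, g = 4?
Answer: 760116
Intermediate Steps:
c = -9 (c = -5 - 1*4 = -5 - 4 = -9)
v(D) = D²*(3 + D) (v(D) = (D*(D + 3))*D = (D*(3 + D))*D = D²*(3 + D))
31388 - v((g*3 - 2)*c - 1) = 31388 - ((4*3 - 2)*(-9) - 1)²*(3 + ((4*3 - 2)*(-9) - 1)) = 31388 - ((12 - 2)*(-9) - 1)²*(3 + ((12 - 2)*(-9) - 1)) = 31388 - (10*(-9) - 1)²*(3 + (10*(-9) - 1)) = 31388 - (-90 - 1)²*(3 + (-90 - 1)) = 31388 - (-91)²*(3 - 91) = 31388 - 8281*(-88) = 31388 - 1*(-728728) = 31388 + 728728 = 760116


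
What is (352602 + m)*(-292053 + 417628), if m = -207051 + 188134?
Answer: 41902493875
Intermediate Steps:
m = -18917
(352602 + m)*(-292053 + 417628) = (352602 - 18917)*(-292053 + 417628) = 333685*125575 = 41902493875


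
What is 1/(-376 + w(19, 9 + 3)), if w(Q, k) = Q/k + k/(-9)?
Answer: -4/1503 ≈ -0.0026613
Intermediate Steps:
w(Q, k) = -k/9 + Q/k (w(Q, k) = Q/k + k*(-⅑) = Q/k - k/9 = -k/9 + Q/k)
1/(-376 + w(19, 9 + 3)) = 1/(-376 + (-(9 + 3)/9 + 19/(9 + 3))) = 1/(-376 + (-⅑*12 + 19/12)) = 1/(-376 + (-4/3 + 19*(1/12))) = 1/(-376 + (-4/3 + 19/12)) = 1/(-376 + ¼) = 1/(-1503/4) = -4/1503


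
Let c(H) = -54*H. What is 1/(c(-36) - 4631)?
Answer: -1/2687 ≈ -0.00037216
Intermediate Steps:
1/(c(-36) - 4631) = 1/(-54*(-36) - 4631) = 1/(1944 - 4631) = 1/(-2687) = -1/2687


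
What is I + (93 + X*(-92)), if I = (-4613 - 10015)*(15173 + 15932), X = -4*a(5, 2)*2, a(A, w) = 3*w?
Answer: -454999431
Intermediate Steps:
X = -48 (X = -12*2*2 = -4*6*2 = -24*2 = -48)
I = -455003940 (I = -14628*31105 = -455003940)
I + (93 + X*(-92)) = -455003940 + (93 - 48*(-92)) = -455003940 + (93 + 4416) = -455003940 + 4509 = -454999431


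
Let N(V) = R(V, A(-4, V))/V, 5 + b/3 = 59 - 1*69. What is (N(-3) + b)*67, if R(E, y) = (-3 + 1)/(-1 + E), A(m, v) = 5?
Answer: -18157/6 ≈ -3026.2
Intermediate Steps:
b = -45 (b = -15 + 3*(59 - 1*69) = -15 + 3*(59 - 69) = -15 + 3*(-10) = -15 - 30 = -45)
R(E, y) = -2/(-1 + E)
N(V) = -2/(V*(-1 + V)) (N(V) = (-2/(-1 + V))/V = -2/(V*(-1 + V)))
(N(-3) + b)*67 = (-2/(-3*(-1 - 3)) - 45)*67 = (-2*(-1/3)/(-4) - 45)*67 = (-2*(-1/3)*(-1/4) - 45)*67 = (-1/6 - 45)*67 = -271/6*67 = -18157/6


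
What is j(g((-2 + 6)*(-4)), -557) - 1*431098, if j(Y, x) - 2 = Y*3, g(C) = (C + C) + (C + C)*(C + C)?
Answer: -428120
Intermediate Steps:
g(C) = 2*C + 4*C² (g(C) = 2*C + (2*C)*(2*C) = 2*C + 4*C²)
j(Y, x) = 2 + 3*Y (j(Y, x) = 2 + Y*3 = 2 + 3*Y)
j(g((-2 + 6)*(-4)), -557) - 1*431098 = (2 + 3*(2*((-2 + 6)*(-4))*(1 + 2*((-2 + 6)*(-4))))) - 1*431098 = (2 + 3*(2*(4*(-4))*(1 + 2*(4*(-4))))) - 431098 = (2 + 3*(2*(-16)*(1 + 2*(-16)))) - 431098 = (2 + 3*(2*(-16)*(1 - 32))) - 431098 = (2 + 3*(2*(-16)*(-31))) - 431098 = (2 + 3*992) - 431098 = (2 + 2976) - 431098 = 2978 - 431098 = -428120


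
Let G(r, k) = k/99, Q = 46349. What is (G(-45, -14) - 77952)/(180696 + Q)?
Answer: -1102466/3211065 ≈ -0.34333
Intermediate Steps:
G(r, k) = k/99 (G(r, k) = k*(1/99) = k/99)
(G(-45, -14) - 77952)/(180696 + Q) = ((1/99)*(-14) - 77952)/(180696 + 46349) = (-14/99 - 77952)/227045 = -7717262/99*1/227045 = -1102466/3211065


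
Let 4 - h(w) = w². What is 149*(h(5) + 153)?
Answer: 19668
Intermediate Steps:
h(w) = 4 - w²
149*(h(5) + 153) = 149*((4 - 1*5²) + 153) = 149*((4 - 1*25) + 153) = 149*((4 - 25) + 153) = 149*(-21 + 153) = 149*132 = 19668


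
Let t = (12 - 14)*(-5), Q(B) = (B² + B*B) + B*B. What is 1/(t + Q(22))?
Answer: 1/1462 ≈ 0.00068399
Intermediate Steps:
Q(B) = 3*B² (Q(B) = (B² + B²) + B² = 2*B² + B² = 3*B²)
t = 10 (t = -2*(-5) = 10)
1/(t + Q(22)) = 1/(10 + 3*22²) = 1/(10 + 3*484) = 1/(10 + 1452) = 1/1462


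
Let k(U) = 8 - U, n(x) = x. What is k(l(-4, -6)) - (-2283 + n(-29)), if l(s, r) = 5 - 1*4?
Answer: 2319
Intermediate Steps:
l(s, r) = 1 (l(s, r) = 5 - 4 = 1)
k(l(-4, -6)) - (-2283 + n(-29)) = (8 - 1*1) - (-2283 - 29) = (8 - 1) - 1*(-2312) = 7 + 2312 = 2319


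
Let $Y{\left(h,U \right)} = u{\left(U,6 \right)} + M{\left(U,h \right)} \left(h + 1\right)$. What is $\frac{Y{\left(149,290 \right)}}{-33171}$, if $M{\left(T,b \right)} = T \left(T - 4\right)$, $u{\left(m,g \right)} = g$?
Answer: $- \frac{4147002}{11057} \approx -375.06$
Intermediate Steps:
$M{\left(T,b \right)} = T \left(-4 + T\right)$
$Y{\left(h,U \right)} = 6 + U \left(1 + h\right) \left(-4 + U\right)$ ($Y{\left(h,U \right)} = 6 + U \left(-4 + U\right) \left(h + 1\right) = 6 + U \left(-4 + U\right) \left(1 + h\right) = 6 + U \left(1 + h\right) \left(-4 + U\right)$)
$\frac{Y{\left(149,290 \right)}}{-33171} = \frac{6 + 290 \left(-4 + 290\right) + 290 \cdot 149 \left(-4 + 290\right)}{-33171} = \left(6 + 290 \cdot 286 + 290 \cdot 149 \cdot 286\right) \left(- \frac{1}{33171}\right) = \left(6 + 82940 + 12358060\right) \left(- \frac{1}{33171}\right) = 12441006 \left(- \frac{1}{33171}\right) = - \frac{4147002}{11057}$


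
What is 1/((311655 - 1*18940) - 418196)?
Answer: -1/125481 ≈ -7.9693e-6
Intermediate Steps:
1/((311655 - 1*18940) - 418196) = 1/((311655 - 18940) - 418196) = 1/(292715 - 418196) = 1/(-125481) = -1/125481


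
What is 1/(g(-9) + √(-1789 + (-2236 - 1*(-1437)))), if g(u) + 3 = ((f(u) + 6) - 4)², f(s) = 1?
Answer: 3/1312 - I*√647/1312 ≈ 0.0022866 - 0.019387*I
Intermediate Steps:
g(u) = 6 (g(u) = -3 + ((1 + 6) - 4)² = -3 + (7 - 4)² = -3 + 3² = -3 + 9 = 6)
1/(g(-9) + √(-1789 + (-2236 - 1*(-1437)))) = 1/(6 + √(-1789 + (-2236 - 1*(-1437)))) = 1/(6 + √(-1789 + (-2236 + 1437))) = 1/(6 + √(-1789 - 799)) = 1/(6 + √(-2588)) = 1/(6 + 2*I*√647)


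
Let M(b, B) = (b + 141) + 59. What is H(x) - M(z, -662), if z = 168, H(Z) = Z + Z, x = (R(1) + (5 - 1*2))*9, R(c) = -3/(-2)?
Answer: -287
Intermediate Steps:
R(c) = 3/2 (R(c) = -3*(-1/2) = 3/2)
x = 81/2 (x = (3/2 + (5 - 1*2))*9 = (3/2 + (5 - 2))*9 = (3/2 + 3)*9 = (9/2)*9 = 81/2 ≈ 40.500)
H(Z) = 2*Z
M(b, B) = 200 + b (M(b, B) = (141 + b) + 59 = 200 + b)
H(x) - M(z, -662) = 2*(81/2) - (200 + 168) = 81 - 1*368 = 81 - 368 = -287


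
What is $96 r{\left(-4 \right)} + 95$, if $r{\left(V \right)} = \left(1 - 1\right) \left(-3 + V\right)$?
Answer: $95$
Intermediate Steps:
$r{\left(V \right)} = 0$ ($r{\left(V \right)} = 0 \left(-3 + V\right) = 0$)
$96 r{\left(-4 \right)} + 95 = 96 \cdot 0 + 95 = 0 + 95 = 95$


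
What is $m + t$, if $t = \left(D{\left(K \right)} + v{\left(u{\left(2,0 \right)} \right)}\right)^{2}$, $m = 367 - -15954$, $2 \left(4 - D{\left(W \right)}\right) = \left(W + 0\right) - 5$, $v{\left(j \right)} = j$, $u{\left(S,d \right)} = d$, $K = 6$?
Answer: $\frac{65333}{4} \approx 16333.0$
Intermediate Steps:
$D{\left(W \right)} = \frac{13}{2} - \frac{W}{2}$ ($D{\left(W \right)} = 4 - \frac{\left(W + 0\right) - 5}{2} = 4 - \frac{W - 5}{2} = 4 - \frac{-5 + W}{2} = 4 - \left(- \frac{5}{2} + \frac{W}{2}\right) = \frac{13}{2} - \frac{W}{2}$)
$m = 16321$ ($m = 367 + 15954 = 16321$)
$t = \frac{49}{4}$ ($t = \left(\left(\frac{13}{2} - 3\right) + 0\right)^{2} = \left(\frac{7}{2} + 0\right)^{2} = \left(\frac{7}{2}\right)^{2} = \frac{49}{4} \approx 12.25$)
$m + t = 16321 + \frac{49}{4} = \frac{65333}{4}$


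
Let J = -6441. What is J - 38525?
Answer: -44966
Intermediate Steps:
J - 38525 = -6441 - 38525 = -44966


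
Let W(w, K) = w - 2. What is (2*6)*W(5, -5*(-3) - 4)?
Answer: 36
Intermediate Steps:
W(w, K) = -2 + w
(2*6)*W(5, -5*(-3) - 4) = (2*6)*(-2 + 5) = 12*3 = 36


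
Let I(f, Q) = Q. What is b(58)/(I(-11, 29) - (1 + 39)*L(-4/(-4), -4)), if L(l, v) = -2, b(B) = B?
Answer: 58/109 ≈ 0.53211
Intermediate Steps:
b(58)/(I(-11, 29) - (1 + 39)*L(-4/(-4), -4)) = 58/(29 - (1 + 39)*(-2)) = 58/(29 - 40*(-2)) = 58/(29 - 1*(-80)) = 58/(29 + 80) = 58/109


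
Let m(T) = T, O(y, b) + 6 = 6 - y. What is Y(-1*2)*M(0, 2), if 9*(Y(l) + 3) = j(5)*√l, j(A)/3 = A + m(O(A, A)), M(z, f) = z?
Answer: 0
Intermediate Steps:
O(y, b) = -y (O(y, b) = -6 + (6 - y) = -y)
j(A) = 0 (j(A) = 3*(A - A) = 3*0 = 0)
Y(l) = -3 (Y(l) = -3 + (0*√l)/9 = -3 + (⅑)*0 = -3 + 0 = -3)
Y(-1*2)*M(0, 2) = -3*0 = 0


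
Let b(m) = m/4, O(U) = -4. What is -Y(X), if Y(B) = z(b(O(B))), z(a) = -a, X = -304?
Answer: -1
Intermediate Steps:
b(m) = m/4 (b(m) = m*(1/4) = m/4)
Y(B) = 1 (Y(B) = -(-4)/4 = -1*(-1) = 1)
-Y(X) = -1*1 = -1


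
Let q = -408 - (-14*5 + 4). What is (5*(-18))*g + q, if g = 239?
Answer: -21852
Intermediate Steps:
q = -342 (q = -408 - (-70 + 4) = -408 - 1*(-66) = -408 + 66 = -342)
(5*(-18))*g + q = (5*(-18))*239 - 342 = -90*239 - 342 = -21510 - 342 = -21852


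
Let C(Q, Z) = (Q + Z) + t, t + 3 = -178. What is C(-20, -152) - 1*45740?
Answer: -46093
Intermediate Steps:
t = -181 (t = -3 - 178 = -181)
C(Q, Z) = -181 + Q + Z (C(Q, Z) = (Q + Z) - 181 = -181 + Q + Z)
C(-20, -152) - 1*45740 = (-181 - 20 - 152) - 1*45740 = -353 - 45740 = -46093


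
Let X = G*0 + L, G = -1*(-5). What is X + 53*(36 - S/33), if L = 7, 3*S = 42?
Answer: 62453/33 ≈ 1892.5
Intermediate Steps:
S = 14 (S = (⅓)*42 = 14)
G = 5
X = 7 (X = 5*0 + 7 = 0 + 7 = 7)
X + 53*(36 - S/33) = 7 + 53*(36 - 14/33) = 7 + 53*(1174/33) = 7 + 62222/33 = 62453/33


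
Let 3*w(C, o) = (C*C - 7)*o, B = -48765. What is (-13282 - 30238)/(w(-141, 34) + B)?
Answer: -130560/529421 ≈ -0.24661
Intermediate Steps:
w(C, o) = o*(-7 + C²)/3 (w(C, o) = ((C*C - 7)*o)/3 = ((C² - 7)*o)/3 = ((-7 + C²)*o)/3 = (o*(-7 + C²))/3 = o*(-7 + C²)/3)
(-13282 - 30238)/(w(-141, 34) + B) = (-13282 - 30238)/((⅓)*34*(-7 + (-141)²) - 48765) = -43520/((⅓)*34*(-7 + 19881) - 48765) = -43520/((⅓)*34*19874 - 48765) = -43520/(675716/3 - 48765) = -43520/529421/3 = -43520*3/529421 = -130560/529421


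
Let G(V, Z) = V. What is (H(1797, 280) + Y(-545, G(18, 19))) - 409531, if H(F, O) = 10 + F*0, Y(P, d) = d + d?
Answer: -409485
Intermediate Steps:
Y(P, d) = 2*d
H(F, O) = 10 (H(F, O) = 10 + 0 = 10)
(H(1797, 280) + Y(-545, G(18, 19))) - 409531 = (10 + 2*18) - 409531 = (10 + 36) - 409531 = 46 - 409531 = -409485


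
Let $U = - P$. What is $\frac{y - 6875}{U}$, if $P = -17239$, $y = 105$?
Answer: $- \frac{6770}{17239} \approx -0.39271$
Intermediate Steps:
$U = 17239$ ($U = \left(-1\right) \left(-17239\right) = 17239$)
$\frac{y - 6875}{U} = \frac{105 - 6875}{17239} = \left(105 - 6875\right) \frac{1}{17239} = \left(-6770\right) \frac{1}{17239} = - \frac{6770}{17239}$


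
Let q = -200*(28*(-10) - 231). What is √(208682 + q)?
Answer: √310882 ≈ 557.57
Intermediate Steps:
q = 102200 (q = -200*(-280 - 231) = -200*(-511) = 102200)
√(208682 + q) = √(208682 + 102200) = √310882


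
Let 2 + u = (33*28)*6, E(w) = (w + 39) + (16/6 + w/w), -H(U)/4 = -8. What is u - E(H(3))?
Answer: 16402/3 ≈ 5467.3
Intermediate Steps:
H(U) = 32 (H(U) = -4*(-8) = 32)
E(w) = 128/3 + w (E(w) = (39 + w) + (16*(⅙) + 1) = (39 + w) + (8/3 + 1) = (39 + w) + 11/3 = 128/3 + w)
u = 5542 (u = -2 + (33*28)*6 = -2 + 924*6 = -2 + 5544 = 5542)
u - E(H(3)) = 5542 - (128/3 + 32) = 5542 - 1*224/3 = 5542 - 224/3 = 16402/3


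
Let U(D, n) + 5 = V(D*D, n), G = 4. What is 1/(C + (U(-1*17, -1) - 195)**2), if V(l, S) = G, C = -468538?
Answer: -1/430122 ≈ -2.3249e-6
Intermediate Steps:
V(l, S) = 4
U(D, n) = -1 (U(D, n) = -5 + 4 = -1)
1/(C + (U(-1*17, -1) - 195)**2) = 1/(-468538 + (-1 - 195)**2) = 1/(-468538 + (-196)**2) = 1/(-468538 + 38416) = 1/(-430122) = -1/430122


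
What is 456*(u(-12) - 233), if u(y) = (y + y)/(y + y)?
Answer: -105792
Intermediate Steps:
u(y) = 1 (u(y) = (2*y)/((2*y)) = (2*y)*(1/(2*y)) = 1)
456*(u(-12) - 233) = 456*(1 - 233) = 456*(-232) = -105792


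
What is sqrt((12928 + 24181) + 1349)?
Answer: sqrt(38458) ≈ 196.11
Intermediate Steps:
sqrt((12928 + 24181) + 1349) = sqrt(37109 + 1349) = sqrt(38458)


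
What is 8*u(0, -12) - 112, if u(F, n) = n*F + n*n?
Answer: 1040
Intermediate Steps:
u(F, n) = n² + F*n (u(F, n) = F*n + n² = n² + F*n)
8*u(0, -12) - 112 = 8*(-12*(0 - 12)) - 112 = 8*(-12*(-12)) - 112 = 8*144 - 112 = 1152 - 112 = 1040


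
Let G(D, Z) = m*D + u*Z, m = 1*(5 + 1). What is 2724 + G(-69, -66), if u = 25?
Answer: 660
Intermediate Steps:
m = 6 (m = 1*6 = 6)
G(D, Z) = 6*D + 25*Z
2724 + G(-69, -66) = 2724 + (6*(-69) + 25*(-66)) = 2724 + (-414 - 1650) = 2724 - 2064 = 660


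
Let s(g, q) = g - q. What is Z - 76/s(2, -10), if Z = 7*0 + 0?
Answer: -19/3 ≈ -6.3333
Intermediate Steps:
Z = 0 (Z = 0 + 0 = 0)
Z - 76/s(2, -10) = 0 - 76/(2 - 1*(-10)) = 0 - 76/(2 + 10) = 0 - 76/12 = 0 + (1/12)*(-76) = 0 - 19/3 = -19/3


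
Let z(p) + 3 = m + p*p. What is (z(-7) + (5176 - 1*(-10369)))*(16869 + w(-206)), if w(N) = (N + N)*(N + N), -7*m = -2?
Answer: 2909536601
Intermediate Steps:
m = 2/7 (m = -1/7*(-2) = 2/7 ≈ 0.28571)
z(p) = -19/7 + p**2 (z(p) = -3 + (2/7 + p*p) = -3 + (2/7 + p**2) = -19/7 + p**2)
w(N) = 4*N**2 (w(N) = (2*N)*(2*N) = 4*N**2)
(z(-7) + (5176 - 1*(-10369)))*(16869 + w(-206)) = ((-19/7 + (-7)**2) + (5176 - 1*(-10369)))*(16869 + 4*(-206)**2) = ((-19/7 + 49) + (5176 + 10369))*(16869 + 4*42436) = (324/7 + 15545)*(16869 + 169744) = (109139/7)*186613 = 2909536601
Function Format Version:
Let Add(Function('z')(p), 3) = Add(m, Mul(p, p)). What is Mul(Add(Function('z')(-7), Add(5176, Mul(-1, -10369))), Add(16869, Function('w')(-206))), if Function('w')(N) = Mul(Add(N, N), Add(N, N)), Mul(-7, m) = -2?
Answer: 2909536601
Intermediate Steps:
m = Rational(2, 7) (m = Mul(Rational(-1, 7), -2) = Rational(2, 7) ≈ 0.28571)
Function('z')(p) = Add(Rational(-19, 7), Pow(p, 2)) (Function('z')(p) = Add(-3, Add(Rational(2, 7), Mul(p, p))) = Add(-3, Add(Rational(2, 7), Pow(p, 2))) = Add(Rational(-19, 7), Pow(p, 2)))
Function('w')(N) = Mul(4, Pow(N, 2)) (Function('w')(N) = Mul(Mul(2, N), Mul(2, N)) = Mul(4, Pow(N, 2)))
Mul(Add(Function('z')(-7), Add(5176, Mul(-1, -10369))), Add(16869, Function('w')(-206))) = Mul(Add(Add(Rational(-19, 7), Pow(-7, 2)), Add(5176, Mul(-1, -10369))), Add(16869, Mul(4, Pow(-206, 2)))) = Mul(Add(Add(Rational(-19, 7), 49), Add(5176, 10369)), Add(16869, Mul(4, 42436))) = Mul(Add(Rational(324, 7), 15545), Add(16869, 169744)) = Mul(Rational(109139, 7), 186613) = 2909536601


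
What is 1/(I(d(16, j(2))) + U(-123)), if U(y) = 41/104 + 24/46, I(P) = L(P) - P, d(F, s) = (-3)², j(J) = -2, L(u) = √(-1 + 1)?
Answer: -2392/19337 ≈ -0.12370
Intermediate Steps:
L(u) = 0 (L(u) = √0 = 0)
d(F, s) = 9
I(P) = -P (I(P) = 0 - P = -P)
U(y) = 2191/2392 (U(y) = 41*(1/104) + 24*(1/46) = 41/104 + 12/23 = 2191/2392)
1/(I(d(16, j(2))) + U(-123)) = 1/(-1*9 + 2191/2392) = 1/(-9 + 2191/2392) = 1/(-19337/2392) = -2392/19337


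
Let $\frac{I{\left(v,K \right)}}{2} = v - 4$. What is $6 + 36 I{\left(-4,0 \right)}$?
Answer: $-570$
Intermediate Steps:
$I{\left(v,K \right)} = -8 + 2 v$ ($I{\left(v,K \right)} = 2 \left(v - 4\right) = 2 \left(-4 + v\right) = -8 + 2 v$)
$6 + 36 I{\left(-4,0 \right)} = 6 + 36 \left(-8 + 2 \left(-4\right)\right) = 6 + 36 \left(-8 - 8\right) = 6 + 36 \left(-16\right) = 6 - 576 = -570$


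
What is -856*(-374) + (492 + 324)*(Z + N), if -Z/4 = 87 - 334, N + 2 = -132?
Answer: 1017008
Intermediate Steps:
N = -134 (N = -2 - 132 = -134)
Z = 988 (Z = -4*(87 - 334) = -4*(-247) = 988)
-856*(-374) + (492 + 324)*(Z + N) = -856*(-374) + (492 + 324)*(988 - 134) = 320144 + 816*854 = 320144 + 696864 = 1017008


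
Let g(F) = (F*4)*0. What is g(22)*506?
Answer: 0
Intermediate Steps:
g(F) = 0 (g(F) = (4*F)*0 = 0)
g(22)*506 = 0*506 = 0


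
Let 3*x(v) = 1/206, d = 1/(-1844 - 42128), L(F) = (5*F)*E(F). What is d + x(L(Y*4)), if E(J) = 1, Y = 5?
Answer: 21677/13587348 ≈ 0.0015954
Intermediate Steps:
L(F) = 5*F (L(F) = (5*F)*1 = 5*F)
d = -1/43972 (d = 1/(-43972) = -1/43972 ≈ -2.2742e-5)
x(v) = 1/618 (x(v) = (1/3)/206 = (1/3)*(1/206) = 1/618)
d + x(L(Y*4)) = -1/43972 + 1/618 = 21677/13587348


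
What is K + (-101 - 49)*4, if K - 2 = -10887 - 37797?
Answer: -49282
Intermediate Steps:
K = -48682 (K = 2 + (-10887 - 37797) = 2 - 48684 = -48682)
K + (-101 - 49)*4 = -48682 + (-101 - 49)*4 = -48682 - 150*4 = -48682 - 600 = -49282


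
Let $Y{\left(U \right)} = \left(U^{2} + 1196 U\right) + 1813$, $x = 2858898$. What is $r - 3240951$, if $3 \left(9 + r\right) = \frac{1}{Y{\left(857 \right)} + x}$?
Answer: $- \frac{44920989020159}{13860396} \approx -3.241 \cdot 10^{6}$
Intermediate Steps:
$Y{\left(U \right)} = 1813 + U^{2} + 1196 U$
$r = - \frac{124743563}{13860396}$ ($r = -9 + \frac{1}{3 \left(\left(1813 + 857^{2} + 1196 \cdot 857\right) + 2858898\right)} = -9 + \frac{1}{3 \left(\left(1813 + 734449 + 1024972\right) + 2858898\right)} = -9 + \frac{1}{3 \left(1761234 + 2858898\right)} = -9 + \frac{1}{3 \cdot 4620132} = -9 + \frac{1}{3} \cdot \frac{1}{4620132} = -9 + \frac{1}{13860396} = - \frac{124743563}{13860396} \approx -9.0$)
$r - 3240951 = - \frac{124743563}{13860396} - 3240951 = - \frac{44920989020159}{13860396}$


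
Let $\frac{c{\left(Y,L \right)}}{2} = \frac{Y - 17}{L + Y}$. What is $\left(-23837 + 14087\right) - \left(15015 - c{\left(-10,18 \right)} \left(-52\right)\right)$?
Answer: $-24414$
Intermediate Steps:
$c{\left(Y,L \right)} = \frac{2 \left(-17 + Y\right)}{L + Y}$ ($c{\left(Y,L \right)} = 2 \frac{Y - 17}{L + Y} = 2 \frac{-17 + Y}{L + Y} = \frac{2 \left(-17 + Y\right)}{L + Y}$)
$\left(-23837 + 14087\right) - \left(15015 - c{\left(-10,18 \right)} \left(-52\right)\right) = \left(-23837 + 14087\right) - \left(15015 - \frac{2 \left(-17 - 10\right)}{18 - 10} \left(-52\right)\right) = -9750 - \left(15015 - 2 \cdot \frac{1}{8} \left(-27\right) \left(-52\right)\right) = -9750 - \left(15015 - \left(- \frac{27}{4}\right) \left(-52\right)\right) = -9750 - \left(15015 - 351\right) = -9750 - 14664 = -24414$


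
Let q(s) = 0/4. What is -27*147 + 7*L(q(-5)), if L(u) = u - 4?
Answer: -3997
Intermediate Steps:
q(s) = 0 (q(s) = 0*(¼) = 0)
L(u) = -4 + u
-27*147 + 7*L(q(-5)) = -27*147 + 7*(-4 + 0) = -3969 + 7*(-4) = -3969 - 28 = -3997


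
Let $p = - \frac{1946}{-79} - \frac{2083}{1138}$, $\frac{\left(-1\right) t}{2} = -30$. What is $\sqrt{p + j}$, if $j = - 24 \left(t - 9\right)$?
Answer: $\frac{i \sqrt{9708522104414}}{89902} \approx 34.658 i$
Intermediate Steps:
$t = 60$ ($t = \left(-2\right) \left(-30\right) = 60$)
$p = \frac{2049991}{89902}$ ($p = \left(-1946\right) \left(- \frac{1}{79}\right) - \frac{2083}{1138} = \frac{1946}{79} - \frac{2083}{1138} = \frac{2049991}{89902} \approx 22.802$)
$j = -1224$ ($j = - 24 \left(60 - 9\right) = \left(-24\right) 51 = -1224$)
$\sqrt{p + j} = \sqrt{\frac{2049991}{89902} - 1224} = \sqrt{- \frac{107990057}{89902}} = \frac{i \sqrt{9708522104414}}{89902}$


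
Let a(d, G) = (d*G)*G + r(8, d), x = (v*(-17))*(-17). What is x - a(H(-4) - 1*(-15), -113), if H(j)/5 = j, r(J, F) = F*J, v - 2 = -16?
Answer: 59839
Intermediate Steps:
v = -14 (v = 2 - 16 = -14)
H(j) = 5*j
x = -4046 (x = -14*(-17)*(-17) = 238*(-17) = -4046)
a(d, G) = 8*d + d*G**2 (a(d, G) = (d*G)*G + d*8 = (G*d)*G + 8*d = d*G**2 + 8*d = 8*d + d*G**2)
x - a(H(-4) - 1*(-15), -113) = -4046 - (5*(-4) - 1*(-15))*(8 + (-113)**2) = -4046 - (-20 + 15)*(8 + 12769) = -4046 - (-5)*12777 = -4046 - 1*(-63885) = -4046 + 63885 = 59839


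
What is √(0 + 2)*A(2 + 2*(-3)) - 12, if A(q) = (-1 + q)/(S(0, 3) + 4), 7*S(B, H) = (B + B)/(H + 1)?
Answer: -12 - 5*√2/4 ≈ -13.768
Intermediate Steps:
S(B, H) = 2*B/(7*(1 + H)) (S(B, H) = ((B + B)/(H + 1))/7 = ((2*B)/(1 + H))/7 = (2*B/(1 + H))/7 = 2*B/(7*(1 + H)))
A(q) = -¼ + q/4 (A(q) = (-1 + q)/((2/7)*0/(1 + 3) + 4) = (-1 + q)/((2/7)*0/4 + 4) = (-1 + q)/((2/7)*0*(¼) + 4) = (-1 + q)/(0 + 4) = (-1 + q)/4 = (-1 + q)*(¼) = -¼ + q/4)
√(0 + 2)*A(2 + 2*(-3)) - 12 = √(0 + 2)*(-¼ + (2 + 2*(-3))/4) - 12 = √2*(-¼ + (2 - 6)/4) - 12 = √2*(-¼ + (¼)*(-4)) - 12 = √2*(-¼ - 1) - 12 = √2*(-5/4) - 12 = -5*√2/4 - 12 = -12 - 5*√2/4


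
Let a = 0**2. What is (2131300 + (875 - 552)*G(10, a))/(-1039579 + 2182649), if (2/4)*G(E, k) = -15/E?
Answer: 2130331/1143070 ≈ 1.8637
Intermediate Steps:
a = 0
G(E, k) = -30/E (G(E, k) = 2*(-15/E) = -30/E)
(2131300 + (875 - 552)*G(10, a))/(-1039579 + 2182649) = (2131300 + (875 - 552)*(-30/10))/(-1039579 + 2182649) = (2131300 + 323*(-30*1/10))/1143070 = (2131300 + 323*(-3))*(1/1143070) = (2131300 - 969)*(1/1143070) = 2130331*(1/1143070) = 2130331/1143070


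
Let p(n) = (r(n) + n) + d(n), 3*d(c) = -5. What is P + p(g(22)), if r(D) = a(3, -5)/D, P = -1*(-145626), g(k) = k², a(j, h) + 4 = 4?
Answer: 438325/3 ≈ 1.4611e+5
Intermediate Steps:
a(j, h) = 0 (a(j, h) = -4 + 4 = 0)
P = 145626
d(c) = -5/3 (d(c) = (⅓)*(-5) = -5/3)
r(D) = 0 (r(D) = 0/D = 0)
p(n) = -5/3 + n (p(n) = (0 + n) - 5/3 = n - 5/3 = -5/3 + n)
P + p(g(22)) = 145626 + (-5/3 + 22²) = 145626 + (-5/3 + 484) = 145626 + 1447/3 = 438325/3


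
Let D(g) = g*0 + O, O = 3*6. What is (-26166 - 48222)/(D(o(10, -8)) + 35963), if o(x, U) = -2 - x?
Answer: -74388/35981 ≈ -2.0674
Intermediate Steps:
O = 18
D(g) = 18 (D(g) = g*0 + 18 = 0 + 18 = 18)
(-26166 - 48222)/(D(o(10, -8)) + 35963) = (-26166 - 48222)/(18 + 35963) = -74388/35981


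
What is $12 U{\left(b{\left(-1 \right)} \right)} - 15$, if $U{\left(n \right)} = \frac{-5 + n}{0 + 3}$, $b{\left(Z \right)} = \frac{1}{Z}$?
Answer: $-39$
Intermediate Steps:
$U{\left(n \right)} = - \frac{5}{3} + \frac{n}{3}$ ($U{\left(n \right)} = \frac{-5 + n}{3} = \left(-5 + n\right) \frac{1}{3} = - \frac{5}{3} + \frac{n}{3}$)
$12 U{\left(b{\left(-1 \right)} \right)} - 15 = 12 \left(- \frac{5}{3} + \frac{1}{3 \left(-1\right)}\right) - 15 = 12 \left(- \frac{5}{3} + \frac{1}{3} \left(-1\right)\right) - 15 = 12 \left(- \frac{5}{3} - \frac{1}{3}\right) - 15 = 12 \left(-2\right) - 15 = -24 - 15 = -39$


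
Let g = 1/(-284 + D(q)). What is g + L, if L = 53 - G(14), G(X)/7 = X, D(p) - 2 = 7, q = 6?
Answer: -12376/275 ≈ -45.004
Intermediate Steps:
D(p) = 9 (D(p) = 2 + 7 = 9)
G(X) = 7*X
L = -45 (L = 53 - 7*14 = 53 - 1*98 = 53 - 98 = -45)
g = -1/275 (g = 1/(-284 + 9) = 1/(-275) = -1/275 ≈ -0.0036364)
g + L = -1/275 - 45 = -12376/275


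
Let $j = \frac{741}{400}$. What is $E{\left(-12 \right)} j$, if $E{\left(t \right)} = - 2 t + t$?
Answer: $\frac{2223}{100} \approx 22.23$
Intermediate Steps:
$j = \frac{741}{400}$ ($j = 741 \cdot \frac{1}{400} = \frac{741}{400} \approx 1.8525$)
$E{\left(t \right)} = - t$
$E{\left(-12 \right)} j = \left(-1\right) \left(-12\right) \frac{741}{400} = 12 \cdot \frac{741}{400} = \frac{2223}{100}$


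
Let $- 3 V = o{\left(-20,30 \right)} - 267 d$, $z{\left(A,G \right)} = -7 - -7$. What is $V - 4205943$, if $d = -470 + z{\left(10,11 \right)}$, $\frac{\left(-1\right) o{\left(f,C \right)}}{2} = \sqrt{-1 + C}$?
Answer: $-4247773 + \frac{2 \sqrt{29}}{3} \approx -4.2478 \cdot 10^{6}$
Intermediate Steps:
$o{\left(f,C \right)} = - 2 \sqrt{-1 + C}$
$z{\left(A,G \right)} = 0$ ($z{\left(A,G \right)} = -7 + 7 = 0$)
$d = -470$ ($d = -470 + 0 = -470$)
$V = -41830 + \frac{2 \sqrt{29}}{3}$ ($V = - \frac{- 2 \sqrt{-1 + 30} - -125490}{3} = - \frac{- 2 \sqrt{29} + 125490}{3} = - \frac{125490 - 2 \sqrt{29}}{3} = -41830 + \frac{2 \sqrt{29}}{3} \approx -41826.0$)
$V - 4205943 = \left(-41830 + \frac{2 \sqrt{29}}{3}\right) - 4205943 = -4247773 + \frac{2 \sqrt{29}}{3}$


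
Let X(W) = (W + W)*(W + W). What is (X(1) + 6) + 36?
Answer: 46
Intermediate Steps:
X(W) = 4*W**2 (X(W) = (2*W)*(2*W) = 4*W**2)
(X(1) + 6) + 36 = (4*1**2 + 6) + 36 = (4*1 + 6) + 36 = (4 + 6) + 36 = 10 + 36 = 46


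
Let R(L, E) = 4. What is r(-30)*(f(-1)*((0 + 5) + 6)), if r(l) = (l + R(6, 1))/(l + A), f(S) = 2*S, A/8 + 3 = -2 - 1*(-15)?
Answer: 286/25 ≈ 11.440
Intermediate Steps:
A = 80 (A = -24 + 8*(-2 - 1*(-15)) = -24 + 8*(-2 + 15) = -24 + 8*13 = -24 + 104 = 80)
r(l) = (4 + l)/(80 + l) (r(l) = (l + 4)/(l + 80) = (4 + l)/(80 + l))
r(-30)*(f(-1)*((0 + 5) + 6)) = ((4 - 30)/(80 - 30))*((2*(-1))*((0 + 5) + 6)) = (-26/50)*(-2*(5 + 6)) = ((1/50)*(-26))*(-2*11) = -13/25*(-22) = 286/25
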